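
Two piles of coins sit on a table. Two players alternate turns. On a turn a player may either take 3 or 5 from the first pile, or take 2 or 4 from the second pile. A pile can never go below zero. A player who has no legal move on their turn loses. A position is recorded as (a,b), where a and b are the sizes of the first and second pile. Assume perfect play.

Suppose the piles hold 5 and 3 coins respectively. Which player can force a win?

The second player wins.

Classify positions by backward induction: terminal positions (no move available) are L. From any other position, the mover wins iff some move reaches an L.
No move ever increases a pile, so every position that can arise here has a ≤ 5 and b ≤ 3; it is enough to label the cells with 0 ≤ a ≤ 5 and 0 ≤ b ≤ 3.
Every move lowers a or b (never raises either), so fill the grid row by row in increasing a, and left to right within a row: each cell's successors are then already labelled.
      b=0  b=1  b=2  b=3
a=0:    L    L    W    W
a=1:    L    L    W    W
a=2:    L    L    W    W
a=3:    W    W    L    L
a=4:    W    W    L    L
a=5:    W    W    L    L
Cells with no legal move (terminal, hence L): (0,0), (0,1), (1,0), (1,1), (2,0), (2,1).
The remaining L cells, each justified by listing all of its moves:
(3,2): L (options (0,2)(W), (3,0)(W) are all W)
(3,3): L (options (0,3)(W), (3,1)(W) are all W)
(4,2): L (options (1,2)(W), (4,0)(W) are all W)
(4,3): L (options (1,3)(W), (4,1)(W) are all W)
(5,2): L (options (2,2)(W), (0,2)(W), (5,0)(W) are all W)
(5,3): L (options (2,3)(W), (0,3)(W), (5,1)(W) are all W)
Every other cell has at least one move into one of the L cells above, so it is W.
The starting position (5,3) is L: whatever the player to move does, the opponent receives a W position.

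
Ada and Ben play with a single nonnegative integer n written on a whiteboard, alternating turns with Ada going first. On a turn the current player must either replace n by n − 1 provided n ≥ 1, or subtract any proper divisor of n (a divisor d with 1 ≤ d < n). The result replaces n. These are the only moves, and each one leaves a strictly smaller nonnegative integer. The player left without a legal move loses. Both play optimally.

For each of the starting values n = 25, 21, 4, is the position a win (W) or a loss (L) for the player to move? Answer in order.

25: L, 21: L, 4: W

Work bottom-up. With no move the player to move loses. Otherwise the position is W if at least one move leads to an L position for the opponent, and L if every move leads to a W.
n=0: no move → L
n=1: reaches L-position 0 → W
n=2: only reaches 1(W), which is W → L
n=3: reaches L-position 2 → W
n=4: reaches L-position 2 → W
n=5: only reaches 4(W), which is W → L
n=6: reaches L-position 5 → W
n=7: only reaches 6(W), which is W → L
n=8: reaches L-position 7 → W
n=9: only reaches 6(W), 8(W), all W → L
n=10: reaches L-position 5 → W
n=11: only reaches 10(W), which is W → L
n=12: reaches L-position 9 → W
n=13: only reaches 12(W), which is W → L
n=14: reaches L-position 7 → W
n=15: only reaches 10(W), 12(W), 14(W), all W → L
n=16: reaches L-position 15 → W
n=17: only reaches 16(W), which is W → L
n=18: reaches L-position 9 → W
n=19: only reaches 18(W), which is W → L
n=20: reaches L-position 15 → W
n=21: only reaches 14(W), 18(W), 20(W), all W → L
n=22: reaches L-position 11 → W
n=23: only reaches 22(W), which is W → L
n=24: reaches L-position 21 → W
n=25: only reaches 20(W), 24(W), all W → L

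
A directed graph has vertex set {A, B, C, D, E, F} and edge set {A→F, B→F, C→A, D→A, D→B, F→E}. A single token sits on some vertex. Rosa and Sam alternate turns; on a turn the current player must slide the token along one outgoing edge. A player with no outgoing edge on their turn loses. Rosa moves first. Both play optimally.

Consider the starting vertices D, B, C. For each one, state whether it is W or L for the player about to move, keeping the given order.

D: W, B: L, C: W

Label each position W (a win for the player to move) or L (a loss). A position with no legal move is L; any other position is W exactly when some move reaches an L, and L when every move reaches a W.
Every edge goes from a vertex to one that appears earlier in the order E, F, A, C, B, D, so processing vertices in that order labels each vertex after all of its successors.
E: no outgoing edge → L
F: can move to E, which is L ⇒ W
A: the only move is to F(W), a W ⇒ L
C: can move to A, which is L ⇒ W
B: the only move is to F(W), a W ⇒ L
D: can move to B, which is L ⇒ W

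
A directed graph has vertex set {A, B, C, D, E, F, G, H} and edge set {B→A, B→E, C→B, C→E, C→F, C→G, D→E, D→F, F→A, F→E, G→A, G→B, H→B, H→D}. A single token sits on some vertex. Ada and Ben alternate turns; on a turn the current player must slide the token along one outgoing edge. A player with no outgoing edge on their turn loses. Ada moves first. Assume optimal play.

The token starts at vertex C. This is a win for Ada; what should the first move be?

Move to E.

Work bottom-up. With no move the player to move loses. Otherwise the position is W if at least one move leads to an L position for the opponent, and L if every move leads to a W.
Every edge goes from a vertex to one that appears earlier in the order A, E, F, D, B, G, C, H, so processing vertices in that order labels each vertex after all of its successors.
A: no outgoing edge → L
E: no outgoing edge → L
F: can move to E, which is L ⇒ W
D: can move to E, which is L ⇒ W
B: can move to E, which is L ⇒ W
G: can move to A, which is L ⇒ W
C: can move to E, which is L ⇒ W
H: moves to B(W), D(W); every one is W ⇒ L
From C, the L positions reachable in one move are: E.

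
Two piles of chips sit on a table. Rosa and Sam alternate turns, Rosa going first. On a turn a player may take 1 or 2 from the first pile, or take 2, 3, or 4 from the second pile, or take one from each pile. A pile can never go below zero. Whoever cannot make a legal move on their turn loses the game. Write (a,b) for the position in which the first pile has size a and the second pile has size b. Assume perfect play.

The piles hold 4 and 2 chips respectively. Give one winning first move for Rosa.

Move to (2,2).

Work bottom-up. With no move the player to move loses. Otherwise the position is W if at least one move leads to an L position for the opponent, and L if every move leads to a W.
No move ever increases a pile, so every position that can arise here has a ≤ 4 and b ≤ 2; it is enough to label the cells with 0 ≤ a ≤ 4 and 0 ≤ b ≤ 2.
Every move lowers a or b (never raises either), so fill the grid row by row in increasing a, and left to right within a row: each cell's successors are then already labelled.
      b=0  b=1  b=2
a=0:    L    L    W
a=1:    W    W    W
a=2:    W    W    L
a=3:    L    L    W
a=4:    W    W    W
Cells with no legal move (terminal, hence L): (0,0), (0,1).
The remaining L cells, each justified by listing all of its moves:
(2,2): L (options (1,2)(W), (0,2)(W), (2,0)(W), (1,1)(W) are all W)
(3,0): L (options (2,0)(W), (1,0)(W) are all W)
(3,1): L (options (2,1)(W), (1,1)(W), (2,0)(W) are all W)
Every other cell has at least one move into one of the L cells above, so it is W.
From (4,2), the L positions reachable in one move are: (2,2), (3,1). Any move reaching one of these is winning.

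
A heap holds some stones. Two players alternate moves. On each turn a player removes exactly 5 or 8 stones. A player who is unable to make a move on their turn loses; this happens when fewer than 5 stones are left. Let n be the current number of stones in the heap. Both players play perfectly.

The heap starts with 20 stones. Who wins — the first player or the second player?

Classify positions by backward induction: terminal positions (no move available) are L. From any other position, the mover wins iff some move reaches an L.
n=0: no move → L
n=1: no move → L
n=2: no move → L
n=3: no move → L
n=4: no move → L
n=5: →0(L), so W
n=6: →1(L), so W
n=7: →2(L), so W
n=8: →3(L), so W
n=9: →4(L), so W
n=10: →2(L), so W
n=11: →3(L), so W
n=12: →4(L), so W
n=13: →8(W), 5(W) — all W, so L
n=14: →9(W), 6(W) — all W, so L
n=15: →10(W), 7(W) — all W, so L
n=16: →11(W), 8(W) — all W, so L
n=17: →12(W), 9(W) — all W, so L
n=18: →13(L), so W
n=19: →14(L), so W
n=20: →15(L), so W
From 20 the player to move can remove 5, leaving 15, reaching an L position.

The first player wins.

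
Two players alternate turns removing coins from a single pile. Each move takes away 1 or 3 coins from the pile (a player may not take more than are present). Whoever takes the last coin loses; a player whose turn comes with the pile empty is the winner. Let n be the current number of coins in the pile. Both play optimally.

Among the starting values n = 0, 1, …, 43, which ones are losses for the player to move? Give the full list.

1, 3, 5, 7, 9, 11, 13, 15, 17, 19, 21, 23, 25, 27, 29, 31, 33, 35, 37, 39, 41, 43

Label each position W (a win for the player to move) or L (a loss). A position with no legal move is W; any other position is W exactly when some move reaches an L, and L when every move reaches a W.
n=0: no move; the opponent has just taken the last coin and therefore loses → W
n=1: L (sole option 0(W) is W)
n=2: W (go to 1, an L position)
n=3: L (options 2(W), 0(W) are all W)
n=4: W (go to 3, an L position)
n=5: L (options 4(W), 2(W) are all W)
n=6: W (go to 5, an L position)
n=7: L (options 6(W), 4(W) are all W)
n=8: W (go to 7, an L position)
n=9: L (options 8(W), 6(W) are all W)
n=10: W (go to 9, an L position)
n=11: L (options 10(W), 8(W) are all W)
n=12: W (go to 11, an L position)
n=13: L (options 12(W), 10(W) are all W)
n=14: W (go to 13, an L position)
n=15: L (options 14(W), 12(W) are all W)
n=16: W (go to 15, an L position)
n=17: L (options 16(W), 14(W) are all W)
n=18: W (go to 17, an L position)
n=19: L (options 18(W), 16(W) are all W)
n=20: W (go to 19, an L position)
n=21: L (options 20(W), 18(W) are all W)
n=22: W (go to 21, an L position)
n=23: L (options 22(W), 20(W) are all W)
n=24: W (go to 23, an L position)
n=25: L (options 24(W), 22(W) are all W)
n=26: W (go to 25, an L position)
n=27: L (options 26(W), 24(W) are all W)
n=28: W (go to 27, an L position)
n=29: L (options 28(W), 26(W) are all W)
n=30: W (go to 29, an L position)
n=31: L (options 30(W), 28(W) are all W)
n=32: W (go to 31, an L position)
n=33: L (options 32(W), 30(W) are all W)
n=34: W (go to 33, an L position)
n=35: L (options 34(W), 32(W) are all W)
n=36: W (go to 35, an L position)
n=37: L (options 36(W), 34(W) are all W)
n=38: W (go to 37, an L position)
n=39: L (options 38(W), 36(W) are all W)
n=40: W (go to 39, an L position)
n=41: L (options 40(W), 38(W) are all W)
n=42: W (go to 41, an L position)
n=43: L (options 42(W), 40(W) are all W)
The losing starting values of n are exactly the entries labelled L in this table (22 of them).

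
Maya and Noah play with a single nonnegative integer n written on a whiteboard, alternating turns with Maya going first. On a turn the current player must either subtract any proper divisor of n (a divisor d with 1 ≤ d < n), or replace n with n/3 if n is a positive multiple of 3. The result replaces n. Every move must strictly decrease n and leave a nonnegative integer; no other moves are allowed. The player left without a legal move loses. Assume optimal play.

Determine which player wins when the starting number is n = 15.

Label each position W (a win for the player to move) or L (a loss). A position with no legal move is L; any other position is W exactly when some move reaches an L, and L when every move reaches a W.
n=0: no move → L
n=1: no move → L
n=2: W (go to 1, an L position)
n=3: W (go to 1, an L position)
n=4: L (options 2(W), 3(W) are all W)
n=5: W (go to 4, an L position)
n=6: W (go to 4, an L position)
n=7: L (sole option 6(W) is W)
n=8: W (go to 4, an L position)
n=9: L (options 3(W), 6(W), 8(W) are all W)
n=10: W (go to 9, an L position)
n=11: L (sole option 10(W) is W)
n=12: W (go to 4, an L position)
n=13: L (sole option 12(W) is W)
n=14: W (go to 7, an L position)
n=15: L (options 5(W), 10(W), 12(W), 14(W) are all W)
The starting position 15 is L: whatever Maya does, the opponent receives a W position.

Noah wins.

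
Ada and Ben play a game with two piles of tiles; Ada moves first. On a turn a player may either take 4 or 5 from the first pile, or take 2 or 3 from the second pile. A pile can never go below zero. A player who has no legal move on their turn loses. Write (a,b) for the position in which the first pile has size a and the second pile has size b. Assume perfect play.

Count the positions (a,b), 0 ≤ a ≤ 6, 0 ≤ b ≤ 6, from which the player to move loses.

Classify positions by backward induction: terminal positions (no move available) are L. From any other position, the mover wins iff some move reaches an L.
Every move lowers a or b (never raises either), so fill the grid row by row in increasing a, and left to right within a row: each cell's successors are then already labelled.
      b=0  b=1  b=2  b=3  b=4  b=5  b=6
a=0:    L    L    W    W    W    L    L
a=1:    L    L    W    W    W    L    L
a=2:    L    L    W    W    W    L    L
a=3:    L    L    W    W    W    L    L
a=4:    W    W    L    L    W    W    W
a=5:    W    W    L    L    W    W    W
a=6:    W    W    L    L    W    W    W
Cells with no legal move (terminal, hence L): (0,0), (0,1), (1,0), (1,1), (2,0), (2,1), (3,0), (3,1).
The remaining L cells, each justified by listing all of its moves:
(0,5): only reaches (0,3)(W), (0,2)(W), all W → L
(0,6): only reaches (0,4)(W), (0,3)(W), all W → L
(1,5): only reaches (1,3)(W), (1,2)(W), all W → L
(1,6): only reaches (1,4)(W), (1,3)(W), all W → L
(2,5): only reaches (2,3)(W), (2,2)(W), all W → L
(2,6): only reaches (2,4)(W), (2,3)(W), all W → L
(3,5): only reaches (3,3)(W), (3,2)(W), all W → L
(3,6): only reaches (3,4)(W), (3,3)(W), all W → L
(4,2): only reaches (0,2)(W), (4,0)(W), all W → L
(4,3): only reaches (0,3)(W), (4,1)(W), (4,0)(W), all W → L
(5,2): only reaches (1,2)(W), (0,2)(W), (5,0)(W), all W → L
(5,3): only reaches (1,3)(W), (0,3)(W), (5,1)(W), (5,0)(W), all W → L
(6,2): only reaches (2,2)(W), (1,2)(W), (6,0)(W), all W → L
(6,3): only reaches (2,3)(W), (1,3)(W), (6,1)(W), (6,0)(W), all W → L
Every other cell has at least one move into one of the L cells above, so it is W.
L cells per row: a=0: 4, a=1: 4, a=2: 4, a=3: 4, a=4: 2, a=5: 2, a=6: 2; total 22.

22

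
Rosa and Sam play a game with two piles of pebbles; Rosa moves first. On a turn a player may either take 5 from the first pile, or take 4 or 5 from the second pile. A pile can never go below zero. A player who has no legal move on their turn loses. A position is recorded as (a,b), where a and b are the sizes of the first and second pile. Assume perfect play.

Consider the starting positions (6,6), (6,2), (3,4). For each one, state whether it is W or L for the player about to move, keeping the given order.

Work bottom-up. With no move the player to move loses. Otherwise the position is W if at least one move leads to an L position for the opponent, and L if every move leads to a W.
No move ever increases a pile, so every position that can arise here has a ≤ 6 and b ≤ 6; it is enough to label the cells with 0 ≤ a ≤ 6 and 0 ≤ b ≤ 6.
Every move lowers a or b (never raises either), so fill the grid row by row in increasing a, and left to right within a row: each cell's successors are then already labelled.
      b=0  b=1  b=2  b=3  b=4  b=5  b=6
a=0:    L    L    L    L    W    W    W
a=1:    L    L    L    L    W    W    W
a=2:    L    L    L    L    W    W    W
a=3:    L    L    L    L    W    W    W
a=4:    L    L    L    L    W    W    W
a=5:    W    W    W    W    L    L    L
a=6:    W    W    W    W    L    L    L
Cells with no legal move (terminal, hence L): (0,0), (0,1), (0,2), (0,3), (1,0), (1,1), (1,2), (1,3), (2,0), (2,1), (2,2), (2,3), (3,0), (3,1), (3,2), (3,3), (4,0), (4,1), (4,2), (4,3).
The remaining L cells, each justified by listing all of its moves:
(5,4): L (options (0,4)(W), (5,0)(W) are all W)
(5,5): L (options (0,5)(W), (5,1)(W), (5,0)(W) are all W)
(5,6): L (options (0,6)(W), (5,2)(W), (5,1)(W) are all W)
(6,4): L (options (1,4)(W), (6,0)(W) are all W)
(6,5): L (options (1,5)(W), (6,1)(W), (6,0)(W) are all W)
(6,6): L (options (1,6)(W), (6,2)(W), (6,1)(W) are all W)
Every other cell has at least one move into one of the L cells above, so it is W.
(6,6): one of the L cells justified above, so L
(6,2): the move to (1,2) reaches an L cell, so W
(3,4): the move to (3,0) reaches an L cell, so W

(6,6): L, (6,2): W, (3,4): W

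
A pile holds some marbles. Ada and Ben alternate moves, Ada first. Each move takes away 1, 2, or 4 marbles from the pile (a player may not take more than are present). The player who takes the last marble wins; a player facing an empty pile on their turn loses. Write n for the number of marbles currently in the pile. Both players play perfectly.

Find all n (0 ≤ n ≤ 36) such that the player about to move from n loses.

Positions with no move are L. A position that does have a move is losing for the player to move precisely when every available move leads to a winning position for the opponent. Fill in the labels:
n=0: no move → L
n=1: W (go to 0, an L position)
n=2: W (go to 0, an L position)
n=3: L (options 2(W), 1(W) are all W)
n=4: W (go to 3, an L position)
n=5: W (go to 3, an L position)
n=6: L (options 5(W), 4(W), 2(W) are all W)
n=7: W (go to 6, an L position)
n=8: W (go to 6, an L position)
n=9: L (options 8(W), 7(W), 5(W) are all W)
n=10: W (go to 9, an L position)
n=11: W (go to 9, an L position)
n=12: L (options 11(W), 10(W), 8(W) are all W)
n=13: W (go to 12, an L position)
n=14: W (go to 12, an L position)
n=15: L (options 14(W), 13(W), 11(W) are all W)
n=16: W (go to 15, an L position)
n=17: W (go to 15, an L position)
n=18: L (options 17(W), 16(W), 14(W) are all W)
n=19: W (go to 18, an L position)
n=20: W (go to 18, an L position)
n=21: L (options 20(W), 19(W), 17(W) are all W)
n=22: W (go to 21, an L position)
n=23: W (go to 21, an L position)
n=24: L (options 23(W), 22(W), 20(W) are all W)
n=25: W (go to 24, an L position)
n=26: W (go to 24, an L position)
n=27: L (options 26(W), 25(W), 23(W) are all W)
n=28: W (go to 27, an L position)
n=29: W (go to 27, an L position)
n=30: L (options 29(W), 28(W), 26(W) are all W)
n=31: W (go to 30, an L position)
n=32: W (go to 30, an L position)
n=33: L (options 32(W), 31(W), 29(W) are all W)
n=34: W (go to 33, an L position)
n=35: W (go to 33, an L position)
n=36: L (options 35(W), 34(W), 32(W) are all W)
The losing starting values of n are exactly the entries labelled L in this table (13 of them).

0, 3, 6, 9, 12, 15, 18, 21, 24, 27, 30, 33, 36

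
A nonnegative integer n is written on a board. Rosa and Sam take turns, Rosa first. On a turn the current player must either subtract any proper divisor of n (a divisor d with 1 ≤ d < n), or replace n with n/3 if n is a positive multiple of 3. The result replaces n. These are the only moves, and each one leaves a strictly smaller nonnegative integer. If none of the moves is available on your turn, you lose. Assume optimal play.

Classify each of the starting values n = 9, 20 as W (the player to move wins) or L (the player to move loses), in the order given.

Classify positions by backward induction: terminal positions (no move available) are L. From any other position, the mover wins iff some move reaches an L.
n=0: no move → L
n=1: no move → L
n=2: W (go to 1, an L position)
n=3: W (go to 1, an L position)
n=4: L (options 2(W), 3(W) are all W)
n=5: W (go to 4, an L position)
n=6: W (go to 4, an L position)
n=7: L (sole option 6(W) is W)
n=8: W (go to 4, an L position)
n=9: L (options 3(W), 6(W), 8(W) are all W)
n=10: W (go to 9, an L position)
n=11: L (sole option 10(W) is W)
n=12: W (go to 4, an L position)
n=13: L (sole option 12(W) is W)
n=14: W (go to 7, an L position)
n=15: L (options 5(W), 10(W), 12(W), 14(W) are all W)
n=16: W (go to 15, an L position)
n=17: L (sole option 16(W) is W)
n=18: W (go to 9, an L position)
n=19: L (sole option 18(W) is W)
n=20: W (go to 15, an L position)

9: L, 20: W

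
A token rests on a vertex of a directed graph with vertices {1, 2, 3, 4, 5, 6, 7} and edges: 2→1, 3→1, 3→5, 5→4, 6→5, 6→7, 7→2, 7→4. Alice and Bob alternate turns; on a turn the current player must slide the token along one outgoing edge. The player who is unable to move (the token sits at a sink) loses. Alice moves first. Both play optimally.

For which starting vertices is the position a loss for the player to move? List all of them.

Compute win/loss labels from the base case upward. A position with no move is L. Any other position is W if it can reach an L in one move, else L.
Every edge goes from a vertex to one that appears earlier in the order 4, 1, 5, 2, 3, 7, 6, so processing vertices in that order labels each vertex after all of its successors.
4: no outgoing edge → L
1: no outgoing edge → L
5: →4(L), so W
2: →1(L), so W
3: →1(L), so W
7: →4(L), so W
6: →7(W), 5(W) — all W, so L
The losing starting vertices are exactly the entries labelled L in this table (3 of them).

1, 4, 6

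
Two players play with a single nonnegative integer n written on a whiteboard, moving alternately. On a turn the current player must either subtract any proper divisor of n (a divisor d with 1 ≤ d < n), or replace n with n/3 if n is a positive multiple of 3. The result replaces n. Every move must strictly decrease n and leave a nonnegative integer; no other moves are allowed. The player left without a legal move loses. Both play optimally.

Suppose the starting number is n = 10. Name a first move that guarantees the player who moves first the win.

Compute win/loss labels from the base case upward. A position with no move is L. Any other position is W if it can reach an L in one move, else L.
n=0: no move → L
n=1: no move → L
n=2: W (go to 1, an L position)
n=3: W (go to 1, an L position)
n=4: L (options 2(W), 3(W) are all W)
n=5: W (go to 4, an L position)
n=6: W (go to 4, an L position)
n=7: L (sole option 6(W) is W)
n=8: W (go to 4, an L position)
n=9: L (options 3(W), 6(W), 8(W) are all W)
n=10: W (go to 9, an L position)
From 10, the L positions reachable in one move are: 9.

Move to 9.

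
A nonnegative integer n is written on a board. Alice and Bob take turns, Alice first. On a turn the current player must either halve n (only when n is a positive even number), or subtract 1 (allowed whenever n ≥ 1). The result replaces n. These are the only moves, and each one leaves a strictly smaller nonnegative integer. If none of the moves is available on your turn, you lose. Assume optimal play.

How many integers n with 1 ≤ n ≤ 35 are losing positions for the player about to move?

17

Positions with no move are L. A position that does have a move is losing for the player to move precisely when every available move leads to a winning position for the opponent. Fill in the labels:
n=0: no move → L
n=1: reaches L-position 0 → W
n=2: only reaches 1(W), which is W → L
n=3: reaches L-position 2 → W
n=4: reaches L-position 2 → W
n=5: only reaches 4(W), which is W → L
n=6: reaches L-position 5 → W
n=7: only reaches 6(W), which is W → L
n=8: reaches L-position 7 → W
n=9: only reaches 8(W), which is W → L
n=10: reaches L-position 5 → W
n=11: only reaches 10(W), which is W → L
n=12: reaches L-position 11 → W
n=13: only reaches 12(W), which is W → L
n=14: reaches L-position 7 → W
n=15: only reaches 14(W), which is W → L
n=16: reaches L-position 15 → W
n=17: only reaches 16(W), which is W → L
n=18: reaches L-position 9 → W
n=19: only reaches 18(W), which is W → L
n=20: reaches L-position 19 → W
n=21: only reaches 20(W), which is W → L
n=22: reaches L-position 11 → W
n=23: only reaches 22(W), which is W → L
n=24: reaches L-position 23 → W
n=25: only reaches 24(W), which is W → L
n=26: reaches L-position 13 → W
n=27: only reaches 26(W), which is W → L
n=28: reaches L-position 27 → W
n=29: only reaches 28(W), which is W → L
n=30: reaches L-position 15 → W
n=31: only reaches 30(W), which is W → L
n=32: reaches L-position 31 → W
n=33: only reaches 32(W), which is W → L
n=34: reaches L-position 17 → W
n=35: only reaches 34(W), which is W → L
L entries with 1 ≤ n ≤ 35 (n=0 is outside the asked range and is not counted): n = 2, 5, 7, 9, 11, 13, 15, 17, 19, 21, 23, 25, 27, 29, 31, 33, 35; that makes 17.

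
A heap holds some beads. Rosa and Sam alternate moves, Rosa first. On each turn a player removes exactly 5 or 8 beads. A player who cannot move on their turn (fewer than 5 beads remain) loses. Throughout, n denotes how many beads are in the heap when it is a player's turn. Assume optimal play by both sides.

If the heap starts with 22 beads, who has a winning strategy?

Rosa wins.

Build the W/L table. Terminal = L. A non-terminal position is W if it has a move to some L; otherwise it is L.
n=0: no move → L
n=1: no move → L
n=2: no move → L
n=3: no move → L
n=4: no move → L
n=5: W (go to 0, an L position)
n=6: W (go to 1, an L position)
n=7: W (go to 2, an L position)
n=8: W (go to 3, an L position)
n=9: W (go to 4, an L position)
n=10: W (go to 2, an L position)
n=11: W (go to 3, an L position)
n=12: W (go to 4, an L position)
n=13: L (options 8(W), 5(W) are all W)
n=14: L (options 9(W), 6(W) are all W)
n=15: L (options 10(W), 7(W) are all W)
n=16: L (options 11(W), 8(W) are all W)
n=17: L (options 12(W), 9(W) are all W)
n=18: W (go to 13, an L position)
n=19: W (go to 14, an L position)
n=20: W (go to 15, an L position)
n=21: W (go to 16, an L position)
n=22: W (go to 17, an L position)
From 22 Rosa can remove 5, leaving 17, reaching an L position.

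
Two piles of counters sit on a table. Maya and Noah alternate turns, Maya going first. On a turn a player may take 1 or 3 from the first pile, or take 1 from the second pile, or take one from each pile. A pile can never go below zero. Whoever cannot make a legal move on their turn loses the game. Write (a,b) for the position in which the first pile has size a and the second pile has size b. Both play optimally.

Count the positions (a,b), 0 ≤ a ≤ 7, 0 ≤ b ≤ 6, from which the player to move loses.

Compute win/loss labels from the base case upward. A position with no move is L. Any other position is W if it can reach an L in one move, else L.
Every move lowers a or b (never raises either), so fill the grid row by row in increasing a, and left to right within a row: each cell's successors are then already labelled.
      b=0  b=1  b=2  b=3  b=4  b=5  b=6
a=0:    L    W    L    W    L    W    L
a=1:    W    W    W    W    W    W    W
a=2:    L    W    L    W    L    W    L
a=3:    W    W    W    W    W    W    W
a=4:    L    W    L    W    L    W    L
a=5:    W    W    W    W    W    W    W
a=6:    L    W    L    W    L    W    L
a=7:    W    W    W    W    W    W    W
Cells with no legal move (terminal, hence L): (0,0).
The remaining L cells, each justified by listing all of its moves:
(0,2): L (sole option (0,1)(W) is W)
(0,4): L (sole option (0,3)(W) is W)
(0,6): L (sole option (0,5)(W) is W)
(2,0): L (sole option (1,0)(W) is W)
(2,2): L (options (1,2)(W), (2,1)(W), (1,1)(W) are all W)
(2,4): L (options (1,4)(W), (2,3)(W), (1,3)(W) are all W)
(2,6): L (options (1,6)(W), (2,5)(W), (1,5)(W) are all W)
(4,0): L (options (3,0)(W), (1,0)(W) are all W)
(4,2): L (options (3,2)(W), (1,2)(W), (4,1)(W), (3,1)(W) are all W)
(4,4): L (options (3,4)(W), (1,4)(W), (4,3)(W), (3,3)(W) are all W)
(4,6): L (options (3,6)(W), (1,6)(W), (4,5)(W), (3,5)(W) are all W)
(6,0): L (options (5,0)(W), (3,0)(W) are all W)
(6,2): L (options (5,2)(W), (3,2)(W), (6,1)(W), (5,1)(W) are all W)
(6,4): L (options (5,4)(W), (3,4)(W), (6,3)(W), (5,3)(W) are all W)
(6,6): L (options (5,6)(W), (3,6)(W), (6,5)(W), (5,5)(W) are all W)
Every other cell has at least one move into one of the L cells above, so it is W.
L cells per row: a=0: 4, a=1: 0, a=2: 4, a=3: 0, a=4: 4, a=5: 0, a=6: 4, a=7: 0; total 16.

16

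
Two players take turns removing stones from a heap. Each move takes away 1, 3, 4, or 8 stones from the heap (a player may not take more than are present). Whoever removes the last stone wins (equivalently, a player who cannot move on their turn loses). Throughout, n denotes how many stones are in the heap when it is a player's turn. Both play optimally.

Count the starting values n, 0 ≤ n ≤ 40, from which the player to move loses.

Build the W/L table. Terminal = L. A non-terminal position is W if it has a move to some L; otherwise it is L.
n=0: no move → L
n=1: can move to 0, which is L ⇒ W
n=2: the only move is to 1(W), a W ⇒ L
n=3: can move to 2, which is L ⇒ W
n=4: can move to 0, which is L ⇒ W
n=5: can move to 2, which is L ⇒ W
n=6: can move to 2, which is L ⇒ W
n=7: moves to 6(W), 4(W), 3(W); every one is W ⇒ L
n=8: can move to 7, which is L ⇒ W
n=9: moves to 8(W), 6(W), 5(W), 1(W); every one is W ⇒ L
n=10: can move to 9, which is L ⇒ W
n=11: can move to 7, which is L ⇒ W
n=12: can move to 9, which is L ⇒ W
n=13: can move to 9, which is L ⇒ W
n=14: moves to 13(W), 11(W), 10(W), 6(W); every one is W ⇒ L
n=15: can move to 14, which is L ⇒ W
n=16: moves to 15(W), 13(W), 12(W), 8(W); every one is W ⇒ L
n=17: can move to 16, which is L ⇒ W
n=18: can move to 14, which is L ⇒ W
n=19: can move to 16, which is L ⇒ W
n=20: can move to 16, which is L ⇒ W
n=21: moves to 20(W), 18(W), 17(W), 13(W); every one is W ⇒ L
n=22: can move to 21, which is L ⇒ W
n=23: moves to 22(W), 20(W), 19(W), 15(W); every one is W ⇒ L
n=24: can move to 23, which is L ⇒ W
n=25: can move to 21, which is L ⇒ W
n=26: can move to 23, which is L ⇒ W
n=27: can move to 23, which is L ⇒ W
n=28: moves to 27(W), 25(W), 24(W), 20(W); every one is W ⇒ L
n=29: can move to 28, which is L ⇒ W
n=30: moves to 29(W), 27(W), 26(W), 22(W); every one is W ⇒ L
n=31: can move to 30, which is L ⇒ W
n=32: can move to 28, which is L ⇒ W
n=33: can move to 30, which is L ⇒ W
n=34: can move to 30, which is L ⇒ W
n=35: moves to 34(W), 32(W), 31(W), 27(W); every one is W ⇒ L
n=36: can move to 35, which is L ⇒ W
n=37: moves to 36(W), 34(W), 33(W), 29(W); every one is W ⇒ L
n=38: can move to 37, which is L ⇒ W
n=39: can move to 35, which is L ⇒ W
n=40: can move to 37, which is L ⇒ W
L entries with 0 ≤ n ≤ 40: n = 0, 2, 7, 9, 14, 16, 21, 23, 28, 30, 35, 37; that makes 12.

12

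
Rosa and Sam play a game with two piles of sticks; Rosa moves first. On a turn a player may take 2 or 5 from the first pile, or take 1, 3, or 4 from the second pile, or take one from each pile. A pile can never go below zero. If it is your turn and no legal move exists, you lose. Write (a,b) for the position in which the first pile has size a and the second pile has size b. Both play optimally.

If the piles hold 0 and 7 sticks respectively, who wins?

Sam wins.

Work bottom-up. With no move the player to move loses. Otherwise the position is W if at least one move leads to an L position for the opponent, and L if every move leads to a W.
No move ever increases a pile, so every position that can arise here has a ≤ 0 and b ≤ 7; it is enough to label the cells with 0 ≤ a ≤ 0 and 0 ≤ b ≤ 7.
Every move lowers a or b (never raises either), so fill the grid row by row in increasing a, and left to right within a row: each cell's successors are then already labelled.
      b=0  b=1  b=2  b=3  b=4  b=5  b=6  b=7
a=0:    L    W    L    W    W    W    W    L
Cells with no legal move (terminal, hence L): (0,0).
The remaining L cells, each justified by listing all of its moves:
(0,2): →(0,1)(W) only, which is W, so L
(0,7): →(0,6)(W), (0,4)(W), (0,3)(W) — all W, so L
Every other cell has at least one move into one of the L cells above, so it is W.
The starting position (0,7) is L: whatever Rosa does, the opponent receives a W position.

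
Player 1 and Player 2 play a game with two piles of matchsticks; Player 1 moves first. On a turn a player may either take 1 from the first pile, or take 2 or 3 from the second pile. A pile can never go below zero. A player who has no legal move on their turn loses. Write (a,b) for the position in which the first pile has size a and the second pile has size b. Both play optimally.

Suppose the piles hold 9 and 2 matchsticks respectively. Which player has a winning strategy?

Player 2 wins.

Use the standard recursion: the mover loses at a terminal position; elsewhere, the mover wins exactly when some move hands the opponent an L position.
No move ever increases a pile, so every position that can arise here has a ≤ 9 and b ≤ 2; it is enough to label the cells with 0 ≤ a ≤ 9 and 0 ≤ b ≤ 2.
Every move lowers a or b (never raises either), so fill the grid row by row in increasing a, and left to right within a row: each cell's successors are then already labelled.
      b=0  b=1  b=2
a=0:    L    L    W
a=1:    W    W    L
a=2:    L    L    W
a=3:    W    W    L
a=4:    L    L    W
a=5:    W    W    L
a=6:    L    L    W
a=7:    W    W    L
a=8:    L    L    W
a=9:    W    W    L
Cells with no legal move (terminal, hence L): (0,0), (0,1).
The remaining L cells, each justified by listing all of its moves:
(1,2): L (options (0,2)(W), (1,0)(W) are all W)
(2,0): L (sole option (1,0)(W) is W)
(2,1): L (sole option (1,1)(W) is W)
(3,2): L (options (2,2)(W), (3,0)(W) are all W)
(4,0): L (sole option (3,0)(W) is W)
(4,1): L (sole option (3,1)(W) is W)
(5,2): L (options (4,2)(W), (5,0)(W) are all W)
(6,0): L (sole option (5,0)(W) is W)
(6,1): L (sole option (5,1)(W) is W)
(7,2): L (options (6,2)(W), (7,0)(W) are all W)
(8,0): L (sole option (7,0)(W) is W)
(8,1): L (sole option (7,1)(W) is W)
(9,2): L (options (8,2)(W), (9,0)(W) are all W)
Every other cell has at least one move into one of the L cells above, so it is W.
The starting position (9,2) is L: whatever Player 1 does, the opponent receives a W position.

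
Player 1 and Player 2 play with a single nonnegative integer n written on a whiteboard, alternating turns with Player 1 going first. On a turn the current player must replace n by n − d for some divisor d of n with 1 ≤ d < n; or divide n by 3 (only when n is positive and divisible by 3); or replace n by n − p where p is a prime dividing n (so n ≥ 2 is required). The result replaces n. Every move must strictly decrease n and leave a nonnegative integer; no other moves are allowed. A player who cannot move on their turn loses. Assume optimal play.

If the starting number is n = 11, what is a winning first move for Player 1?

Positions with no move are L. A position that does have a move is losing for the player to move precisely when every available move leads to a winning position for the opponent. Fill in the labels:
n=0: no move → L
n=1: no move → L
n=2: W (go to 0, an L position)
n=3: W (go to 0, an L position)
n=4: L (options 2(W), 3(W) are all W)
n=5: W (go to 0, an L position)
n=6: W (go to 4, an L position)
n=7: W (go to 0, an L position)
n=8: W (go to 4, an L position)
n=9: L (options 3(W), 6(W), 8(W) are all W)
n=10: W (go to 9, an L position)
n=11: W (go to 0, an L position)
From 11, the L positions reachable in one move are: 0.

Move to 0.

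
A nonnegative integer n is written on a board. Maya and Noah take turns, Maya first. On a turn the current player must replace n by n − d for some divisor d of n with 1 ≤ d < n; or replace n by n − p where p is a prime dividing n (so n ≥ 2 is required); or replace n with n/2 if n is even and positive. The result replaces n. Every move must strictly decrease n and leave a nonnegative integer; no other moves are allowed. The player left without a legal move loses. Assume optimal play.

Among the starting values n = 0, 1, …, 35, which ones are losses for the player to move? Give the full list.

Compute win/loss labels from the base case upward. A position with no move is L. Any other position is W if it can reach an L in one move, else L.
n=0: no move → L
n=1: no move → L
n=2: can move to 0, which is L ⇒ W
n=3: can move to 0, which is L ⇒ W
n=4: moves to 2(W), 3(W); every one is W ⇒ L
n=5: can move to 0, which is L ⇒ W
n=6: can move to 4, which is L ⇒ W
n=7: can move to 0, which is L ⇒ W
n=8: can move to 4, which is L ⇒ W
n=9: moves to 6(W), 8(W); every one is W ⇒ L
n=10: can move to 9, which is L ⇒ W
n=11: can move to 0, which is L ⇒ W
n=12: can move to 9, which is L ⇒ W
n=13: can move to 0, which is L ⇒ W
n=14: moves to 7(W), 12(W), 13(W); every one is W ⇒ L
n=15: can move to 14, which is L ⇒ W
n=16: can move to 14, which is L ⇒ W
n=17: can move to 0, which is L ⇒ W
n=18: can move to 9, which is L ⇒ W
n=19: can move to 0, which is L ⇒ W
n=20: moves to 10(W), 15(W), 16(W), 18(W), 19(W); every one is W ⇒ L
n=21: can move to 14, which is L ⇒ W
n=22: can move to 20, which is L ⇒ W
n=23: can move to 0, which is L ⇒ W
n=24: can move to 20, which is L ⇒ W
n=25: can move to 20, which is L ⇒ W
n=26: moves to 13(W), 24(W), 25(W); every one is W ⇒ L
n=27: can move to 26, which is L ⇒ W
n=28: can move to 14, which is L ⇒ W
n=29: can move to 0, which is L ⇒ W
n=30: can move to 20, which is L ⇒ W
n=31: can move to 0, which is L ⇒ W
n=32: moves to 16(W), 24(W), 28(W), 30(W), 31(W); every one is W ⇒ L
n=33: can move to 32, which is L ⇒ W
n=34: can move to 32, which is L ⇒ W
n=35: moves to 28(W), 30(W), 34(W); every one is W ⇒ L
Reading off the rows marked L gives the requested list; there are 9 such values of n.

0, 1, 4, 9, 14, 20, 26, 32, 35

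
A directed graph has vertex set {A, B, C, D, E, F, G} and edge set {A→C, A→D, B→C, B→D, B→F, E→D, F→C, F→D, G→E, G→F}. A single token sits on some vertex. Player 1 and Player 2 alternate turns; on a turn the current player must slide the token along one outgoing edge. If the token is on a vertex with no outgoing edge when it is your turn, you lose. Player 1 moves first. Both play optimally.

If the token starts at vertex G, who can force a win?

Label each position W (a win for the player to move) or L (a loss). A position with no legal move is L; any other position is W exactly when some move reaches an L, and L when every move reaches a W.
Every edge goes from a vertex to one that appears earlier in the order C, D, F, E, B, A, G, so processing vertices in that order labels each vertex after all of its successors.
C: no outgoing edge → L
D: no outgoing edge → L
F: reaches L-position D → W
E: reaches L-position D → W
B: reaches L-position D → W
A: reaches L-position D → W
G: only reaches E(W), F(W), all W → L
Every move from G reaches a W position, so the mover loses.

Player 2 wins.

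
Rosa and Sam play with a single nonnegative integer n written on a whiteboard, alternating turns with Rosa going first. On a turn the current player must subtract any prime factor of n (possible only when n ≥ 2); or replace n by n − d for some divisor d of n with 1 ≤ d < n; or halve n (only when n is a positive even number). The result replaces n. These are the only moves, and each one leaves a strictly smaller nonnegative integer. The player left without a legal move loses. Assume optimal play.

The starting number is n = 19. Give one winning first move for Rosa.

Move to 0.

Positions with no move are L. A position that does have a move is losing for the player to move precisely when every available move leads to a winning position for the opponent. Fill in the labels:
n=0: no move → L
n=1: no move → L
n=2: can move to 0, which is L ⇒ W
n=3: can move to 0, which is L ⇒ W
n=4: moves to 2(W), 3(W); every one is W ⇒ L
n=5: can move to 0, which is L ⇒ W
n=6: can move to 4, which is L ⇒ W
n=7: can move to 0, which is L ⇒ W
n=8: can move to 4, which is L ⇒ W
n=9: moves to 6(W), 8(W); every one is W ⇒ L
n=10: can move to 9, which is L ⇒ W
n=11: can move to 0, which is L ⇒ W
n=12: can move to 9, which is L ⇒ W
n=13: can move to 0, which is L ⇒ W
n=14: moves to 7(W), 12(W), 13(W); every one is W ⇒ L
n=15: can move to 14, which is L ⇒ W
n=16: can move to 14, which is L ⇒ W
n=17: can move to 0, which is L ⇒ W
n=18: can move to 9, which is L ⇒ W
n=19: can move to 0, which is L ⇒ W
From 19, the L positions reachable in one move are: 0.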